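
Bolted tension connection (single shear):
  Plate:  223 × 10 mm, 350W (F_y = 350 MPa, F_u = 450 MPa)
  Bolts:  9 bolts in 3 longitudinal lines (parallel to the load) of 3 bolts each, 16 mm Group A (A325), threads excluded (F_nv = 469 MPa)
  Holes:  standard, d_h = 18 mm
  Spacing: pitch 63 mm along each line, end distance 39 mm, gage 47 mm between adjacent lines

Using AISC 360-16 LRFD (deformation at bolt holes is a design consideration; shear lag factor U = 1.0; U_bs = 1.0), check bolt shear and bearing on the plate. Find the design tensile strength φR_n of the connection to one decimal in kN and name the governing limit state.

636.5 kN (bolt shear governs)

Bolt shear: A_b = π(16)²/4 = 201.06 mm². φR_n = 0.75 × 469 × 201.06 × 9 × 1 = 636.5 kN.
Bearing (10 mm plate, F_u = 450 MPa): end bolts L_c = 39 − 18/2 = 30, R_n = min(1.2×30×10×450, 2.4×16×10×450) = 162 kN/bolt; interior L_c = 63 − 18 = 45, R_n = 172.8 kN/bolt. φR_n = 0.75 × (3×162 + 6×172.8) = 1142.1 kN.
Governing: min(636.5, 1142.1) = 636.5 kN → bolt shear.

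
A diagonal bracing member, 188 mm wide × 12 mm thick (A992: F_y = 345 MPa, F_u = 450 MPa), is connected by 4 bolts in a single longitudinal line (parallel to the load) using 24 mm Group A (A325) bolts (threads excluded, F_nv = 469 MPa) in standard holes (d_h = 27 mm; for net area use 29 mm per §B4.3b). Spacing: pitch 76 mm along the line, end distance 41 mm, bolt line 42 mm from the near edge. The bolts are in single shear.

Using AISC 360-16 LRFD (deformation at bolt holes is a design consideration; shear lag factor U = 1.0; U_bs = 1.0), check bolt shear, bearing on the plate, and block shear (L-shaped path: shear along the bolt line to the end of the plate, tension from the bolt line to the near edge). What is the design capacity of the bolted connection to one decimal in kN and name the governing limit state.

518.4 kN (block shear governs)

Bolt shear: A_b = π(24)²/4 = 452.39 mm². φR_n = 0.75 × 469 × 452.39 × 4 × 1 = 636.5 kN.
Bearing (12 mm plate, F_u = 450 MPa): end bolts L_c = 41 − 27/2 = 27.5, R_n = min(1.2×27.5×12×450, 2.4×24×12×450) = 178.2 kN/bolt; interior L_c = 76 − 27 = 49, R_n = 311.04 kN/bolt. φR_n = 0.75 × (1×178.2 + 3×311.04) = 833.5 kN.
Block shear: shear path 1×[41+3×76] = 1×269 mm, A_gv = 3228, A_nv = 1×(269 − 3.5×29)×12 = 2010 mm²; tension to near edge: (42 − 0.5×29)×12 = 330 mm². R_n = min(0.6×450×2010, 0.6×345×3228) + 1.0×450×330 = min(542.7, 668.2) + 148.5 = 691.2 kN. φR_n = 0.75 × 691.2 = 518.4 kN.
Governing: min(636.5, 833.5, 518.4) = 518.4 kN → block shear.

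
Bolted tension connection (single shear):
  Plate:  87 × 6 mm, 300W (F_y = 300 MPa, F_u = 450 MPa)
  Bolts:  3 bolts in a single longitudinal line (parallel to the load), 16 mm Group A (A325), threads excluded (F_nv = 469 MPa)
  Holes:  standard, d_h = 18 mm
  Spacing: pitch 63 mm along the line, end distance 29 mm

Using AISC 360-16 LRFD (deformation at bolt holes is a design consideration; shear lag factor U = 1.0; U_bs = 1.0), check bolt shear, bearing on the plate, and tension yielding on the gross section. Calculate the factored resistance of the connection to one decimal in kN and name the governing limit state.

140.9 kN (gross-section yield governs)

Bolt shear: A_b = π(16)²/4 = 201.06 mm². φR_n = 0.75 × 469 × 201.06 × 3 × 1 = 212.2 kN.
Bearing (6 mm plate, F_u = 450 MPa): end bolts L_c = 29 − 18/2 = 20, R_n = min(1.2×20×6×450, 2.4×16×6×450) = 64.8 kN/bolt; interior L_c = 63 − 18 = 45, R_n = 103.68 kN/bolt. φR_n = 0.75 × (1×64.8 + 2×103.68) = 204.1 kN.
Tension yield (gross): A_g = 87×6 = 522 mm². φR_n = 0.90 × 300 × 522 = 140.9 kN.
Governing: min(212.2, 204.1, 140.9) = 140.9 kN → gross-section yield.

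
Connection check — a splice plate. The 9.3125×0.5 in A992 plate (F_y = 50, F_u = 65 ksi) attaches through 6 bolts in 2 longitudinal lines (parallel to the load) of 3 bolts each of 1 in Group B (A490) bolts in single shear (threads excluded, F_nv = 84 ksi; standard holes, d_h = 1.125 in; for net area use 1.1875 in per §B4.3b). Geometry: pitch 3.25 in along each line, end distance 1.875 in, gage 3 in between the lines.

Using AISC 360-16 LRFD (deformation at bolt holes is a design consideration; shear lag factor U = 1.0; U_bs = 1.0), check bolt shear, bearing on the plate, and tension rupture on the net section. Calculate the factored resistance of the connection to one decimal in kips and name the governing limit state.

169.1 kips (net-section rupture governs)

Bolt shear: A_b = π(1)²/4 = 0.7854 in². φR_n = 0.75 × 84 × 0.7854 × 6 × 1 = 296.9 kips.
Bearing (0.5 in plate, F_u = 65 ksi): end bolts L_c = 1.875 − 1.125/2 = 1.3125, R_n = min(1.2×1.3125×0.5×65, 2.4×1×0.5×65) = 51.188 kips/bolt; interior L_c = 3.25 − 1.125 = 2.125, R_n = 78 kips/bolt. φR_n = 0.75 × (2×51.188 + 4×78) = 310.8 kips.
Tension rupture (net): A_n = (9.3125 − 2×1.1875)×0.5 = 3.4688 in² (U = 1.0, A_e = A_n). φR_n = 0.75 × 65 × 3.4688 = 169.1 kips.
Governing: min(296.9, 310.8, 169.1) = 169.1 kips → net-section rupture.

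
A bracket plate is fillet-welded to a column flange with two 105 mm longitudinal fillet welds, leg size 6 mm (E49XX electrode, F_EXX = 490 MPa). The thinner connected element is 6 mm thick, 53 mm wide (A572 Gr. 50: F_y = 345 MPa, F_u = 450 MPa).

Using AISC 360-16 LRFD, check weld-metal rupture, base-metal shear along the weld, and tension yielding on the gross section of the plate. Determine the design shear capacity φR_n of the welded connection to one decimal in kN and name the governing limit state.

Weld metal: throat = 0.707×6 = 4.242 mm, L = 2×105 = 210 mm. φR_n = 0.75 × 0.6 × 490 × 4.242 × 210 = 196.4 kN.
Base metal shear (6 mm plate): yield φR_n = 1.0×0.6×345×6×210 = 260.8 kN; rupture φR_n = 0.75×0.6×450×6×210 = 255.2 kN; take 255.2 kN (rupture).
Tension yield (gross): A_g = 53×6 = 318 mm². φR_n = 0.90 × 345 × 318 = 98.7 kN.
Governing: min(196.4, 255.2, 98.7) = 98.7 kN → gross-section yield.

98.7 kN (gross-section yield governs)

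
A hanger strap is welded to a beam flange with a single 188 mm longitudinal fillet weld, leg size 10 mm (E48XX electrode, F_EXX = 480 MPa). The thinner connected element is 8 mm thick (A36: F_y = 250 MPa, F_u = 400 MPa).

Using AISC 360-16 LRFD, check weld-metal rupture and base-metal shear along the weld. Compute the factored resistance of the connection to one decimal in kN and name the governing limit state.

225.6 kN (base-metal shear governs)

Weld metal: throat = 0.707×10 = 7.07 mm, L = 188 mm. φR_n = 0.75 × 0.6 × 480 × 7.07 × 188 = 287.1 kN.
Base metal shear (8 mm plate): yield φR_n = 1.0×0.6×250×8×188 = 225.6 kN; rupture φR_n = 0.75×0.6×400×8×188 = 270.7 kN; take 225.6 kN (yield).
Governing: min(287.1, 225.6) = 225.6 kN → base-metal shear.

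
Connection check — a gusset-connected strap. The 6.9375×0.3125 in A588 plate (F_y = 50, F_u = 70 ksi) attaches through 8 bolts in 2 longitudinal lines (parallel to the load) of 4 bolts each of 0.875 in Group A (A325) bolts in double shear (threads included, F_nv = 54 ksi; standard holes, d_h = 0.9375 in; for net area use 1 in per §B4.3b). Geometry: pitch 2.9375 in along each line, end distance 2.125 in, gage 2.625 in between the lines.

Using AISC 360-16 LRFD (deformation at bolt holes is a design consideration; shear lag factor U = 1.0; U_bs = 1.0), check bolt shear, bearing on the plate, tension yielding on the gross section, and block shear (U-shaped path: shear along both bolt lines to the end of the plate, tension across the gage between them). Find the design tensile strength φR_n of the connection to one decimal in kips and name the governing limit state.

Bolt shear: A_b = π(0.875)²/4 = 0.60132 in². φR_n = 0.75 × 54 × 0.60132 × 8 × 2 = 389.7 kips.
Bearing (0.3125 in plate, F_u = 70 ksi): end bolts L_c = 2.125 − 0.9375/2 = 1.65625, R_n = min(1.2×1.65625×0.3125×70, 2.4×0.875×0.3125×70) = 43.477 kips/bolt; interior L_c = 2.9375 − 0.9375 = 2, R_n = 45.938 kips/bolt. φR_n = 0.75 × (2×43.477 + 6×45.938) = 271.9 kips.
Tension yield (gross): A_g = 6.9375×0.3125 = 2.168 in². φR_n = 0.90 × 50 × 2.168 = 97.6 kips.
Block shear: shear path 2×[2.125+3×2.9375] = 2×10.9375 in, A_gv = 6.8359, A_nv = 2×(10.9375 − 3.5×1)×0.3125 = 4.6484 in²; tension across gage: (2.625 − 1×1)×0.3125 = 0.50781 in². R_n = min(0.6×70×4.6484, 0.6×50×6.8359) + 1.0×70×0.50781 = min(195.23, 205.08) + 35.547 = 230.78 kips. φR_n = 0.75 × 230.78 = 173.1 kips.
Governing: min(389.7, 271.9, 97.6, 173.1) = 97.6 kips → gross-section yield.

97.6 kips (gross-section yield governs)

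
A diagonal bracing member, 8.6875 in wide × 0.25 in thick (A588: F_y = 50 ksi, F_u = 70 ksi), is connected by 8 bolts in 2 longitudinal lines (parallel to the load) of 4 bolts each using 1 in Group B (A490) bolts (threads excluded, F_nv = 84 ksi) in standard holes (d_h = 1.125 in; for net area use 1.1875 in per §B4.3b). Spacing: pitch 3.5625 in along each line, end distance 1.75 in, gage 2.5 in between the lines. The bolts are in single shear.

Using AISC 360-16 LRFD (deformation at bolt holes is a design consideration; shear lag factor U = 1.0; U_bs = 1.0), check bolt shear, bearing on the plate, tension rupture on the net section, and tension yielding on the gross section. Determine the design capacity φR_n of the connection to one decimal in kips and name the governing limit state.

Bolt shear: A_b = π(1)²/4 = 0.7854 in². φR_n = 0.75 × 84 × 0.7854 × 8 × 1 = 395.8 kips.
Bearing (0.25 in plate, F_u = 70 ksi): end bolts L_c = 1.75 − 1.125/2 = 1.1875, R_n = min(1.2×1.1875×0.25×70, 2.4×1×0.25×70) = 24.938 kips/bolt; interior L_c = 3.5625 − 1.125 = 2.4375, R_n = 42 kips/bolt. φR_n = 0.75 × (2×24.938 + 6×42) = 226.4 kips.
Tension rupture (net): A_n = (8.6875 − 2×1.1875)×0.25 = 1.5781 in² (U = 1.0, A_e = A_n). φR_n = 0.75 × 70 × 1.5781 = 82.9 kips.
Tension yield (gross): A_g = 8.6875×0.25 = 2.1719 in². φR_n = 0.90 × 50 × 2.1719 = 97.7 kips.
Governing: min(395.8, 226.4, 82.9, 97.7) = 82.9 kips → net-section rupture.

82.9 kips (net-section rupture governs)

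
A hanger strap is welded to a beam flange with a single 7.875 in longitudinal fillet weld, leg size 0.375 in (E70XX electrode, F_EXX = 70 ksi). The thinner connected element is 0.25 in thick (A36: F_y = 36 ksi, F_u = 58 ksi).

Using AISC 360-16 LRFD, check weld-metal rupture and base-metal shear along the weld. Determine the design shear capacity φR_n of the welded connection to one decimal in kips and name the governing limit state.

Weld metal: throat = 0.707×0.375 = 0.26513 in, L = 7.875 in. φR_n = 0.75 × 0.6 × 70 × 0.26513 × 7.875 = 65.8 kips.
Base metal shear (0.25 in plate): yield φR_n = 1.0×0.6×36×0.25×7.875 = 42.5 kips; rupture φR_n = 0.75×0.6×58×0.25×7.875 = 51.4 kips; take 42.5 kips (yield).
Governing: min(65.8, 42.5) = 42.5 kips → base-metal shear.

42.5 kips (base-metal shear governs)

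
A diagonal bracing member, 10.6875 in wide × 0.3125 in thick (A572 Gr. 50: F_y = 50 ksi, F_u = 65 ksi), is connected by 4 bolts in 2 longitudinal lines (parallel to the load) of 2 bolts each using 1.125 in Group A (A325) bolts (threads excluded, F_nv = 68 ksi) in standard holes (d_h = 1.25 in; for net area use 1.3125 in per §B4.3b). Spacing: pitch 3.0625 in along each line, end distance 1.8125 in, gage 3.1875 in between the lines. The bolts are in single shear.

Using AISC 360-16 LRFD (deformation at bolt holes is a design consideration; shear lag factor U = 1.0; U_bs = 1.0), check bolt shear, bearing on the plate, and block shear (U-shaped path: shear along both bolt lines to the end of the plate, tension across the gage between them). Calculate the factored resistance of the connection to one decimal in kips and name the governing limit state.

Bolt shear: A_b = π(1.125)²/4 = 0.99402 in². φR_n = 0.75 × 68 × 0.99402 × 4 × 1 = 202.8 kips.
Bearing (0.3125 in plate, F_u = 65 ksi): end bolts L_c = 1.8125 − 1.25/2 = 1.1875, R_n = min(1.2×1.1875×0.3125×65, 2.4×1.125×0.3125×65) = 28.945 kips/bolt; interior L_c = 3.0625 − 1.25 = 1.8125, R_n = 44.18 kips/bolt. φR_n = 0.75 × (2×28.945 + 2×44.18) = 109.7 kips.
Block shear: shear path 2×[1.8125+1×3.0625] = 2×4.875 in, A_gv = 3.0469, A_nv = 2×(4.875 − 1.5×1.3125)×0.3125 = 1.8164 in²; tension across gage: (3.1875 − 1×1.3125)×0.3125 = 0.58594 in². R_n = min(0.6×65×1.8164, 0.6×50×3.0469) + 1.0×65×0.58594 = min(70.84, 91.407) + 38.086 = 108.93 kips. φR_n = 0.75 × 108.93 = 81.7 kips.
Governing: min(202.8, 109.7, 81.7) = 81.7 kips → block shear.

81.7 kips (block shear governs)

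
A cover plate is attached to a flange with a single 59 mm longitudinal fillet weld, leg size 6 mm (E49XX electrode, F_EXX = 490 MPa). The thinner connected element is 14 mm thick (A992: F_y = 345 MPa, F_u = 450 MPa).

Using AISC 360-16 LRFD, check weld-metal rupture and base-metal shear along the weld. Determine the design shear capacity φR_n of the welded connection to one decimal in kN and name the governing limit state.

55.2 kN (weld metal governs)

Weld metal: throat = 0.707×6 = 4.242 mm, L = 59 mm. φR_n = 0.75 × 0.6 × 490 × 4.242 × 59 = 55.2 kN.
Base metal shear (14 mm plate): yield φR_n = 1.0×0.6×345×14×59 = 171.0 kN; rupture φR_n = 0.75×0.6×450×14×59 = 167.3 kN; take 167.3 kN (rupture).
Governing: min(55.2, 167.3) = 55.2 kN → weld metal.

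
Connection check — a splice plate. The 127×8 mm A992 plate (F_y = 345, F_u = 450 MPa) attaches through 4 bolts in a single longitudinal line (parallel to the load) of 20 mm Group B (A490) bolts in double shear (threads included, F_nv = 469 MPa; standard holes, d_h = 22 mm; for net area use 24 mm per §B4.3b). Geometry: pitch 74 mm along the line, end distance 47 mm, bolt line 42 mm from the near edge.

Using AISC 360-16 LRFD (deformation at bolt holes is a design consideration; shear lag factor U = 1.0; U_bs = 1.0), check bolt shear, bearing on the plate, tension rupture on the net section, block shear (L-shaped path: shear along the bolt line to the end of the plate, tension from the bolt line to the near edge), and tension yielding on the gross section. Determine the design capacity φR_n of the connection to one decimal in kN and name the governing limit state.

278.1 kN (net-section rupture governs)

Bolt shear: A_b = π(20)²/4 = 314.16 mm². φR_n = 0.75 × 469 × 314.16 × 4 × 2 = 884.0 kN.
Bearing (8 mm plate, F_u = 450 MPa): end bolts L_c = 47 − 22/2 = 36, R_n = min(1.2×36×8×450, 2.4×20×8×450) = 155.52 kN/bolt; interior L_c = 74 − 22 = 52, R_n = 172.8 kN/bolt. φR_n = 0.75 × (1×155.52 + 3×172.8) = 505.4 kN.
Tension rupture (net): A_n = (127 − 1×24)×8 = 824 mm² (U = 1.0, A_e = A_n). φR_n = 0.75 × 450 × 824 = 278.1 kN.
Block shear: shear path 1×[47+3×74] = 1×269 mm, A_gv = 2152, A_nv = 1×(269 − 3.5×24)×8 = 1480 mm²; tension to near edge: (42 − 0.5×24)×8 = 240 mm². R_n = min(0.6×450×1480, 0.6×345×2152) + 1.0×450×240 = min(399.6, 445.46) + 108 = 507.6 kN. φR_n = 0.75 × 507.6 = 380.7 kN.
Tension yield (gross): A_g = 127×8 = 1016 mm². φR_n = 0.90 × 345 × 1016 = 315.5 kN.
Governing: min(884.0, 505.4, 278.1, 380.7, 315.5) = 278.1 kN → net-section rupture.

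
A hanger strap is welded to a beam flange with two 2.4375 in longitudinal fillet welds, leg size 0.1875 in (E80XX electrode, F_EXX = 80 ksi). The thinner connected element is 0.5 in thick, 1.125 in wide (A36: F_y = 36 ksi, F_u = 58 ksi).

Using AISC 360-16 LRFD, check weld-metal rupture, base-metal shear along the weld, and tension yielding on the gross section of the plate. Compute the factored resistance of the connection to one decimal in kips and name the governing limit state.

Weld metal: throat = 0.707×0.1875 = 0.13256 in, L = 2×2.4375 = 4.875 in. φR_n = 0.75 × 0.6 × 80 × 0.13256 × 4.875 = 23.3 kips.
Base metal shear (0.5 in plate): yield φR_n = 1.0×0.6×36×0.5×4.875 = 52.7 kips; rupture φR_n = 0.75×0.6×58×0.5×4.875 = 63.6 kips; take 52.7 kips (yield).
Tension yield (gross): A_g = 1.125×0.5 = 0.5625 in². φR_n = 0.90 × 36 × 0.5625 = 18.2 kips.
Governing: min(23.3, 52.7, 18.2) = 18.2 kips → gross-section yield.

18.2 kips (gross-section yield governs)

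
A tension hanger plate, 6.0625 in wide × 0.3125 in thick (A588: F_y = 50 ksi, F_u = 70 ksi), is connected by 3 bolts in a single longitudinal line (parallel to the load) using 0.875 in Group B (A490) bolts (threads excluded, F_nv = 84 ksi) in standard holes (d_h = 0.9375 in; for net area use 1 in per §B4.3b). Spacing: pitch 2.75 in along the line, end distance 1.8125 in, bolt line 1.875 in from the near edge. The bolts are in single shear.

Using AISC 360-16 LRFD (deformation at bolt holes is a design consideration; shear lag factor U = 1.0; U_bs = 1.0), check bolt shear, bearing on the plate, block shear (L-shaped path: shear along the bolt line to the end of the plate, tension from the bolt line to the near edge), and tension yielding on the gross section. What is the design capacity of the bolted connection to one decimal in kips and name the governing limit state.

Bolt shear: A_b = π(0.875)²/4 = 0.60132 in². φR_n = 0.75 × 84 × 0.60132 × 3 × 1 = 113.6 kips.
Bearing (0.3125 in plate, F_u = 70 ksi): end bolts L_c = 1.8125 − 0.9375/2 = 1.34375, R_n = min(1.2×1.34375×0.3125×70, 2.4×0.875×0.3125×70) = 35.273 kips/bolt; interior L_c = 2.75 − 0.9375 = 1.8125, R_n = 45.938 kips/bolt. φR_n = 0.75 × (1×35.273 + 2×45.938) = 95.4 kips.
Block shear: shear path 1×[1.8125+2×2.75] = 1×7.3125 in, A_gv = 2.2852, A_nv = 1×(7.3125 − 2.5×1)×0.3125 = 1.5039 in²; tension to near edge: (1.875 − 0.5×1)×0.3125 = 0.42969 in². R_n = min(0.6×70×1.5039, 0.6×50×2.2852) + 1.0×70×0.42969 = min(63.164, 68.556) + 30.078 = 93.242 kips. φR_n = 0.75 × 93.242 = 69.9 kips.
Tension yield (gross): A_g = 6.0625×0.3125 = 1.8945 in². φR_n = 0.90 × 50 × 1.8945 = 85.3 kips.
Governing: min(113.6, 95.4, 69.9, 85.3) = 69.9 kips → block shear.

69.9 kips (block shear governs)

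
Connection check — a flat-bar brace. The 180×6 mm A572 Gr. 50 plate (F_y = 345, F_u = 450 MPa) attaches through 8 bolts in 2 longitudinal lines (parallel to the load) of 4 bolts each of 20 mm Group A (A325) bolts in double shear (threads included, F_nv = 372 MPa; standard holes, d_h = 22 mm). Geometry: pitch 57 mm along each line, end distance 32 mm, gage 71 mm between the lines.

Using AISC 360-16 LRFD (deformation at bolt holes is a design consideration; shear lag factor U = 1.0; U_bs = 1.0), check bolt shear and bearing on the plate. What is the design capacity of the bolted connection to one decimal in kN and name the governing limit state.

612.4 kN (bearing governs)

Bolt shear: A_b = π(20)²/4 = 314.16 mm². φR_n = 0.75 × 372 × 314.16 × 8 × 2 = 1402.4 kN.
Bearing (6 mm plate, F_u = 450 MPa): end bolts L_c = 32 − 22/2 = 21, R_n = min(1.2×21×6×450, 2.4×20×6×450) = 68.04 kN/bolt; interior L_c = 57 − 22 = 35, R_n = 113.4 kN/bolt. φR_n = 0.75 × (2×68.04 + 6×113.4) = 612.4 kN.
Governing: min(1402.4, 612.4) = 612.4 kN → bearing.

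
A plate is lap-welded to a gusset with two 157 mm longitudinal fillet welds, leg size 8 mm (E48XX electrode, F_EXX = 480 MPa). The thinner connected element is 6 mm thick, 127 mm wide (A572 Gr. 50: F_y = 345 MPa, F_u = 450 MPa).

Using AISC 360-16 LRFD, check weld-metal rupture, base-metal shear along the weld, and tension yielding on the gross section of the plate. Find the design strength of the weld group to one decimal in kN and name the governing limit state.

Weld metal: throat = 0.707×8 = 5.656 mm, L = 2×157 = 314 mm. φR_n = 0.75 × 0.6 × 480 × 5.656 × 314 = 383.6 kN.
Base metal shear (6 mm plate): yield φR_n = 1.0×0.6×345×6×314 = 390.0 kN; rupture φR_n = 0.75×0.6×450×6×314 = 381.5 kN; take 381.5 kN (rupture).
Tension yield (gross): A_g = 127×6 = 762 mm². φR_n = 0.90 × 345 × 762 = 236.6 kN.
Governing: min(383.6, 381.5, 236.6) = 236.6 kN → gross-section yield.

236.6 kN (gross-section yield governs)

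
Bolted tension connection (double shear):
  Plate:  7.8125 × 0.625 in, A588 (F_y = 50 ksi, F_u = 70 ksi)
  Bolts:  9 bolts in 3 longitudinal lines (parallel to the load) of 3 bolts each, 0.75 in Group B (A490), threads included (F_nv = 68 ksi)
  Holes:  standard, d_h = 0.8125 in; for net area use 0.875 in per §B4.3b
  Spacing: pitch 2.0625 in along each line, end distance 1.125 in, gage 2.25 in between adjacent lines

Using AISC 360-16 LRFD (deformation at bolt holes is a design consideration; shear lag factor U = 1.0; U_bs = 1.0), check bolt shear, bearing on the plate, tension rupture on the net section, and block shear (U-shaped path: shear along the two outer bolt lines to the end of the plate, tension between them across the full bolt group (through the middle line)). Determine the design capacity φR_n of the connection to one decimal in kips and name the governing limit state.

Bolt shear: A_b = π(0.75)²/4 = 0.44179 in². φR_n = 0.75 × 68 × 0.44179 × 9 × 2 = 405.6 kips.
Bearing (0.625 in plate, F_u = 70 ksi): end bolts L_c = 1.125 − 0.8125/2 = 0.71875, R_n = min(1.2×0.71875×0.625×70, 2.4×0.75×0.625×70) = 37.734 kips/bolt; interior L_c = 2.0625 − 0.8125 = 1.25, R_n = 65.625 kips/bolt. φR_n = 0.75 × (3×37.734 + 6×65.625) = 380.2 kips.
Tension rupture (net): A_n = (7.8125 − 3×0.875)×0.625 = 3.2422 in² (U = 1.0, A_e = A_n). φR_n = 0.75 × 70 × 3.2422 = 170.2 kips.
Block shear: shear path 2×[1.125+2×2.0625] = 2×5.25 in, A_gv = 6.5625, A_nv = 2×(5.25 − 2.5×0.875)×0.625 = 3.8281 in²; tension across gage: (4.5 − 2×0.875)×0.625 = 1.7188 in². R_n = min(0.6×70×3.8281, 0.6×50×6.5625) + 1.0×70×1.7188 = min(160.78, 196.88) + 120.32 = 281.1 kips. φR_n = 0.75 × 281.1 = 210.8 kips.
Governing: min(405.6, 380.2, 170.2, 210.8) = 170.2 kips → net-section rupture.

170.2 kips (net-section rupture governs)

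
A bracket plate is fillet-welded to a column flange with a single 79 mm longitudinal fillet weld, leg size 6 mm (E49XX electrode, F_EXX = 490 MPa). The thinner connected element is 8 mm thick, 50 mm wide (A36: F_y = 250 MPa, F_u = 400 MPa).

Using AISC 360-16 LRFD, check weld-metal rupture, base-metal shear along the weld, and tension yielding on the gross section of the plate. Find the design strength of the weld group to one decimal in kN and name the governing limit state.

73.9 kN (weld metal governs)

Weld metal: throat = 0.707×6 = 4.242 mm, L = 79 mm. φR_n = 0.75 × 0.6 × 490 × 4.242 × 79 = 73.9 kN.
Base metal shear (8 mm plate): yield φR_n = 1.0×0.6×250×8×79 = 94.8 kN; rupture φR_n = 0.75×0.6×400×8×79 = 113.8 kN; take 94.8 kN (yield).
Tension yield (gross): A_g = 50×8 = 400 mm². φR_n = 0.90 × 250 × 400 = 90.0 kN.
Governing: min(73.9, 94.8, 90.0) = 73.9 kN → weld metal.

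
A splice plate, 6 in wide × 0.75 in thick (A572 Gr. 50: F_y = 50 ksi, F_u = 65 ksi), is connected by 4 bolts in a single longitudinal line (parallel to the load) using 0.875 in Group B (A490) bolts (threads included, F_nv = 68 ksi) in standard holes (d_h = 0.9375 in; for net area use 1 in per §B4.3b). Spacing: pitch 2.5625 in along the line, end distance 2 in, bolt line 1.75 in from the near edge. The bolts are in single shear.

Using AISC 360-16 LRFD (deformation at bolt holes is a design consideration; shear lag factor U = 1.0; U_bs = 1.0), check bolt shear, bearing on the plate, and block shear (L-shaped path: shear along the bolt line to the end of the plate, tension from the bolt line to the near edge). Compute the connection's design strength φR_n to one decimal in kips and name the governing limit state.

Bolt shear: A_b = π(0.875)²/4 = 0.60132 in². φR_n = 0.75 × 68 × 0.60132 × 4 × 1 = 122.7 kips.
Bearing (0.75 in plate, F_u = 65 ksi): end bolts L_c = 2 − 0.9375/2 = 1.53125, R_n = min(1.2×1.53125×0.75×65, 2.4×0.875×0.75×65) = 89.578 kips/bolt; interior L_c = 2.5625 − 0.9375 = 1.625, R_n = 95.063 kips/bolt. φR_n = 0.75 × (1×89.578 + 3×95.063) = 281.1 kips.
Block shear: shear path 1×[2+3×2.5625] = 1×9.6875 in, A_gv = 7.2656, A_nv = 1×(9.6875 − 3.5×1)×0.75 = 4.6406 in²; tension to near edge: (1.75 − 0.5×1)×0.75 = 0.9375 in². R_n = min(0.6×65×4.6406, 0.6×50×7.2656) + 1.0×65×0.9375 = min(180.98, 217.97) + 60.938 = 241.92 kips. φR_n = 0.75 × 241.92 = 181.4 kips.
Governing: min(122.7, 281.1, 181.4) = 122.7 kips → bolt shear.

122.7 kips (bolt shear governs)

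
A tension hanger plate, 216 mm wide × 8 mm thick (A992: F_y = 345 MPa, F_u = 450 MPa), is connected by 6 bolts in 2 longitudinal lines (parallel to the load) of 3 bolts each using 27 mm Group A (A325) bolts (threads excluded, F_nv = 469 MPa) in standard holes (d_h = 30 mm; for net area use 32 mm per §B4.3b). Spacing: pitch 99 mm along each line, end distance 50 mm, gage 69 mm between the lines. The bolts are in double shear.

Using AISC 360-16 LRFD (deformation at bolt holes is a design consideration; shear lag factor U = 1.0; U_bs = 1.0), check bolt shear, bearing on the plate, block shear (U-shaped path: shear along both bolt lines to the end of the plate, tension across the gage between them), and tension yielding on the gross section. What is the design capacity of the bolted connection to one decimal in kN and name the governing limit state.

536.5 kN (gross-section yield governs)

Bolt shear: A_b = π(27)²/4 = 572.56 mm². φR_n = 0.75 × 469 × 572.56 × 6 × 2 = 2416.8 kN.
Bearing (8 mm plate, F_u = 450 MPa): end bolts L_c = 50 − 30/2 = 35, R_n = min(1.2×35×8×450, 2.4×27×8×450) = 151.2 kN/bolt; interior L_c = 99 − 30 = 69, R_n = 233.28 kN/bolt. φR_n = 0.75 × (2×151.2 + 4×233.28) = 926.6 kN.
Block shear: shear path 2×[50+2×99] = 2×248 mm, A_gv = 3968, A_nv = 2×(248 − 2.5×32)×8 = 2688 mm²; tension across gage: (69 − 1×32)×8 = 296 mm². R_n = min(0.6×450×2688, 0.6×345×3968) + 1.0×450×296 = min(725.76, 821.38) + 133.2 = 858.96 kN. φR_n = 0.75 × 858.96 = 644.2 kN.
Tension yield (gross): A_g = 216×8 = 1728 mm². φR_n = 0.90 × 345 × 1728 = 536.5 kN.
Governing: min(2416.8, 926.6, 644.2, 536.5) = 536.5 kN → gross-section yield.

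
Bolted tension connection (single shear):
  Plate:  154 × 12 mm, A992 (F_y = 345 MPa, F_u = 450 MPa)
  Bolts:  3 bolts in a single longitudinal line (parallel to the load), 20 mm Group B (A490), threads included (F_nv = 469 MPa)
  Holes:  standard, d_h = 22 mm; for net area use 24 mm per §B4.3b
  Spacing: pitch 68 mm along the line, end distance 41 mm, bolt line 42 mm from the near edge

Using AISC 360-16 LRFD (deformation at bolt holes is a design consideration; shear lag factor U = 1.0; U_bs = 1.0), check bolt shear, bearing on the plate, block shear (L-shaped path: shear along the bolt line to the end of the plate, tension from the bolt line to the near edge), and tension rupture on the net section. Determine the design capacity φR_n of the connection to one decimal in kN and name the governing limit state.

Bolt shear: A_b = π(20)²/4 = 314.16 mm². φR_n = 0.75 × 469 × 314.16 × 3 × 1 = 331.5 kN.
Bearing (12 mm plate, F_u = 450 MPa): end bolts L_c = 41 − 22/2 = 30, R_n = min(1.2×30×12×450, 2.4×20×12×450) = 194.4 kN/bolt; interior L_c = 68 − 22 = 46, R_n = 259.2 kN/bolt. φR_n = 0.75 × (1×194.4 + 2×259.2) = 534.6 kN.
Block shear: shear path 1×[41+2×68] = 1×177 mm, A_gv = 2124, A_nv = 1×(177 − 2.5×24)×12 = 1404 mm²; tension to near edge: (42 − 0.5×24)×12 = 360 mm². R_n = min(0.6×450×1404, 0.6×345×2124) + 1.0×450×360 = min(379.08, 439.67) + 162 = 541.08 kN. φR_n = 0.75 × 541.08 = 405.8 kN.
Tension rupture (net): A_n = (154 − 1×24)×12 = 1560 mm² (U = 1.0, A_e = A_n). φR_n = 0.75 × 450 × 1560 = 526.5 kN.
Governing: min(331.5, 534.6, 405.8, 526.5) = 331.5 kN → bolt shear.

331.5 kN (bolt shear governs)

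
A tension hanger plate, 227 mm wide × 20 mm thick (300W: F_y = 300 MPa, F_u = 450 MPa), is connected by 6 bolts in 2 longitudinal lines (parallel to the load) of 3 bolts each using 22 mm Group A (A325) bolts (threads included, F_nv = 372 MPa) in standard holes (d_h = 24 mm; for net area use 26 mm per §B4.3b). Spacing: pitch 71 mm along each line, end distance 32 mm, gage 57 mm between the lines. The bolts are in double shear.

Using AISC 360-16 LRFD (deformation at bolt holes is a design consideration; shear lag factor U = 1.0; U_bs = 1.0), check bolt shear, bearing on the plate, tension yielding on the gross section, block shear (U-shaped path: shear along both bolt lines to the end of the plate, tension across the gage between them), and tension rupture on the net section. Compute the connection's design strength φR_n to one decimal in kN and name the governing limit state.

1092.2 kN (block shear governs)

Bolt shear: A_b = π(22)²/4 = 380.13 mm². φR_n = 0.75 × 372 × 380.13 × 6 × 2 = 1272.7 kN.
Bearing (20 mm plate, F_u = 450 MPa): end bolts L_c = 32 − 24/2 = 20, R_n = min(1.2×20×20×450, 2.4×22×20×450) = 216 kN/bolt; interior L_c = 71 − 24 = 47, R_n = 475.2 kN/bolt. φR_n = 0.75 × (2×216 + 4×475.2) = 1749.6 kN.
Tension yield (gross): A_g = 227×20 = 4540 mm². φR_n = 0.90 × 300 × 4540 = 1225.8 kN.
Block shear: shear path 2×[32+2×71] = 2×174 mm, A_gv = 6960, A_nv = 2×(174 − 2.5×26)×20 = 4360 mm²; tension across gage: (57 − 1×26)×20 = 620 mm². R_n = min(0.6×450×4360, 0.6×300×6960) + 1.0×450×620 = min(1177.2, 1252.8) + 279 = 1456.2 kN. φR_n = 0.75 × 1456.2 = 1092.2 kN.
Tension rupture (net): A_n = (227 − 2×26)×20 = 3500 mm² (U = 1.0, A_e = A_n). φR_n = 0.75 × 450 × 3500 = 1181.3 kN.
Governing: min(1272.7, 1749.6, 1225.8, 1092.2, 1181.3) = 1092.2 kN → block shear.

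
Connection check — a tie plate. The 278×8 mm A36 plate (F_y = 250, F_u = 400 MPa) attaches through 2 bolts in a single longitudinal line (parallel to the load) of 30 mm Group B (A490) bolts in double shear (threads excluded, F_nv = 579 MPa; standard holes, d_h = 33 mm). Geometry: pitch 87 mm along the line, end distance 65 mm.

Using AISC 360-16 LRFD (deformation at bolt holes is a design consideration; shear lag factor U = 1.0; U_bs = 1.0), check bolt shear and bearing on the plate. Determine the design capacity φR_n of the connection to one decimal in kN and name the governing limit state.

Bolt shear: A_b = π(30)²/4 = 706.86 mm². φR_n = 0.75 × 579 × 706.86 × 2 × 2 = 1227.8 kN.
Bearing (8 mm plate, F_u = 400 MPa): end bolts L_c = 65 − 33/2 = 48.5, R_n = min(1.2×48.5×8×400, 2.4×30×8×400) = 186.24 kN/bolt; interior L_c = 87 − 33 = 54, R_n = 207.36 kN/bolt. φR_n = 0.75 × (1×186.24 + 1×207.36) = 295.2 kN.
Governing: min(1227.8, 295.2) = 295.2 kN → bearing.

295.2 kN (bearing governs)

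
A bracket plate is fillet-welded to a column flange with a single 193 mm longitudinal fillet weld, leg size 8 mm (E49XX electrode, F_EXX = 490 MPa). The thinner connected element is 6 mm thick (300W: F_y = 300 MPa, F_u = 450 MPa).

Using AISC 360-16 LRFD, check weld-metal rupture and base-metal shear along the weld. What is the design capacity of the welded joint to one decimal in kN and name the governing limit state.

208.4 kN (base-metal shear governs)

Weld metal: throat = 0.707×8 = 5.656 mm, L = 193 mm. φR_n = 0.75 × 0.6 × 490 × 5.656 × 193 = 240.7 kN.
Base metal shear (6 mm plate): yield φR_n = 1.0×0.6×300×6×193 = 208.4 kN; rupture φR_n = 0.75×0.6×450×6×193 = 234.5 kN; take 208.4 kN (yield).
Governing: min(240.7, 208.4) = 208.4 kN → base-metal shear.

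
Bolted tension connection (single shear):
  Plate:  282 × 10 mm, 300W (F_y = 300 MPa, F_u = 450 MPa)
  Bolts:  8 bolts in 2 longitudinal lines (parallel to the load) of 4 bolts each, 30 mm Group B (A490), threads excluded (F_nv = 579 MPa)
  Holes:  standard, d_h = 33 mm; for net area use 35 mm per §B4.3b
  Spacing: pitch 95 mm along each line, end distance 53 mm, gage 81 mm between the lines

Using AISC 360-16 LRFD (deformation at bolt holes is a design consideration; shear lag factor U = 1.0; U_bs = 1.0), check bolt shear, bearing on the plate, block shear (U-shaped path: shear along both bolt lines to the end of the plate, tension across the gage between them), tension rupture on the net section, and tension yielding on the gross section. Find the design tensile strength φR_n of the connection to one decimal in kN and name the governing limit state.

Bolt shear: A_b = π(30)²/4 = 706.86 mm². φR_n = 0.75 × 579 × 706.86 × 8 × 1 = 2455.6 kN.
Bearing (10 mm plate, F_u = 450 MPa): end bolts L_c = 53 − 33/2 = 36.5, R_n = min(1.2×36.5×10×450, 2.4×30×10×450) = 197.1 kN/bolt; interior L_c = 95 − 33 = 62, R_n = 324 kN/bolt. φR_n = 0.75 × (2×197.1 + 6×324) = 1753.7 kN.
Block shear: shear path 2×[53+3×95] = 2×338 mm, A_gv = 6760, A_nv = 2×(338 − 3.5×35)×10 = 4310 mm²; tension across gage: (81 − 1×35)×10 = 460 mm². R_n = min(0.6×450×4310, 0.6×300×6760) + 1.0×450×460 = min(1163.7, 1216.8) + 207 = 1370.7 kN. φR_n = 0.75 × 1370.7 = 1028.0 kN.
Tension rupture (net): A_n = (282 − 2×35)×10 = 2120 mm² (U = 1.0, A_e = A_n). φR_n = 0.75 × 450 × 2120 = 715.5 kN.
Tension yield (gross): A_g = 282×10 = 2820 mm². φR_n = 0.90 × 300 × 2820 = 761.4 kN.
Governing: min(2455.6, 1753.7, 1028.0, 715.5, 761.4) = 715.5 kN → net-section rupture.

715.5 kN (net-section rupture governs)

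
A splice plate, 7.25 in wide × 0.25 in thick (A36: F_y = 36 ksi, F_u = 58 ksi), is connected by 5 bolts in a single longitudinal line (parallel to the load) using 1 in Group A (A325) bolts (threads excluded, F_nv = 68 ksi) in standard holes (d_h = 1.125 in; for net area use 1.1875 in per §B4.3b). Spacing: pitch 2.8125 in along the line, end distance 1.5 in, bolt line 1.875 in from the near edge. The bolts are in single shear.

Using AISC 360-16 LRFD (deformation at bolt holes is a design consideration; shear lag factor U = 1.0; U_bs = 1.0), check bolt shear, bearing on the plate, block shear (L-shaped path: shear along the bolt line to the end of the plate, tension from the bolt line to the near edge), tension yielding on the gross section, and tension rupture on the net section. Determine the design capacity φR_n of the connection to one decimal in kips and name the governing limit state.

Bolt shear: A_b = π(1)²/4 = 0.7854 in². φR_n = 0.75 × 68 × 0.7854 × 5 × 1 = 200.3 kips.
Bearing (0.25 in plate, F_u = 58 ksi): end bolts L_c = 1.5 − 1.125/2 = 0.9375, R_n = min(1.2×0.9375×0.25×58, 2.4×1×0.25×58) = 16.313 kips/bolt; interior L_c = 2.8125 − 1.125 = 1.6875, R_n = 29.363 kips/bolt. φR_n = 0.75 × (1×16.313 + 4×29.363) = 100.3 kips.
Block shear: shear path 1×[1.5+4×2.8125] = 1×12.75 in, A_gv = 3.1875, A_nv = 1×(12.75 − 4.5×1.1875)×0.25 = 1.8516 in²; tension to near edge: (1.875 − 0.5×1.1875)×0.25 = 0.32031 in². R_n = min(0.6×58×1.8516, 0.6×36×3.1875) + 1.0×58×0.32031 = min(64.436, 68.85) + 18.578 = 83.014 kips. φR_n = 0.75 × 83.014 = 62.3 kips.
Tension yield (gross): A_g = 7.25×0.25 = 1.8125 in². φR_n = 0.90 × 36 × 1.8125 = 58.7 kips.
Tension rupture (net): A_n = (7.25 − 1×1.1875)×0.25 = 1.5156 in² (U = 1.0, A_e = A_n). φR_n = 0.75 × 58 × 1.5156 = 65.9 kips.
Governing: min(200.3, 100.3, 62.3, 58.7, 65.9) = 58.7 kips → gross-section yield.

58.7 kips (gross-section yield governs)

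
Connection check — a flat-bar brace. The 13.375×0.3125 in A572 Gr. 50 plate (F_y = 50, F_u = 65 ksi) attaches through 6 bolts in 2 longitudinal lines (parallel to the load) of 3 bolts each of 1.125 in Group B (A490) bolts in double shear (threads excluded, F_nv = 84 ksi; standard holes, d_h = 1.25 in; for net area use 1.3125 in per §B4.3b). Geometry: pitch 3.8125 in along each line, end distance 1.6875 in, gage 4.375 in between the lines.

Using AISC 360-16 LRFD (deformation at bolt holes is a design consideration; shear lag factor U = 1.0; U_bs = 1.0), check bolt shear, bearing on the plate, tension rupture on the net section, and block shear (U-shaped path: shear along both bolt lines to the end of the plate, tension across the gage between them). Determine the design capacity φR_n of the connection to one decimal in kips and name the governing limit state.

156.9 kips (block shear governs)

Bolt shear: A_b = π(1.125)²/4 = 0.99402 in². φR_n = 0.75 × 84 × 0.99402 × 6 × 2 = 751.5 kips.
Bearing (0.3125 in plate, F_u = 65 ksi): end bolts L_c = 1.6875 − 1.25/2 = 1.0625, R_n = min(1.2×1.0625×0.3125×65, 2.4×1.125×0.3125×65) = 25.898 kips/bolt; interior L_c = 3.8125 − 1.25 = 2.5625, R_n = 54.844 kips/bolt. φR_n = 0.75 × (2×25.898 + 4×54.844) = 203.4 kips.
Tension rupture (net): A_n = (13.375 − 2×1.3125)×0.3125 = 3.3594 in² (U = 1.0, A_e = A_n). φR_n = 0.75 × 65 × 3.3594 = 163.8 kips.
Block shear: shear path 2×[1.6875+2×3.8125] = 2×9.3125 in, A_gv = 5.8203, A_nv = 2×(9.3125 − 2.5×1.3125)×0.3125 = 3.7695 in²; tension across gage: (4.375 − 1×1.3125)×0.3125 = 0.95703 in². R_n = min(0.6×65×3.7695, 0.6×50×5.8203) + 1.0×65×0.95703 = min(147.01, 174.61) + 62.207 = 209.22 kips. φR_n = 0.75 × 209.22 = 156.9 kips.
Governing: min(751.5, 203.4, 163.8, 156.9) = 156.9 kips → block shear.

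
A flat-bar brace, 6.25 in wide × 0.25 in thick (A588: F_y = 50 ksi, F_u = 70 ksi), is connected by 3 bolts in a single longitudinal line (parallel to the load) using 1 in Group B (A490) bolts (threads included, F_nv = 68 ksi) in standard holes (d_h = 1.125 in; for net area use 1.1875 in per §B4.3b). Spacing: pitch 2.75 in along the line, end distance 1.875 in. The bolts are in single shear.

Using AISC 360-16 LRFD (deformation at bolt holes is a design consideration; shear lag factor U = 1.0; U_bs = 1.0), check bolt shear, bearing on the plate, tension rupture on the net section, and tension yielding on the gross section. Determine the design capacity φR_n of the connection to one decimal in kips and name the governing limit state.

66.4 kips (net-section rupture governs)

Bolt shear: A_b = π(1)²/4 = 0.7854 in². φR_n = 0.75 × 68 × 0.7854 × 3 × 1 = 120.2 kips.
Bearing (0.25 in plate, F_u = 70 ksi): end bolts L_c = 1.875 − 1.125/2 = 1.3125, R_n = min(1.2×1.3125×0.25×70, 2.4×1×0.25×70) = 27.563 kips/bolt; interior L_c = 2.75 − 1.125 = 1.625, R_n = 34.125 kips/bolt. φR_n = 0.75 × (1×27.563 + 2×34.125) = 71.9 kips.
Tension rupture (net): A_n = (6.25 − 1×1.1875)×0.25 = 1.2656 in² (U = 1.0, A_e = A_n). φR_n = 0.75 × 70 × 1.2656 = 66.4 kips.
Tension yield (gross): A_g = 6.25×0.25 = 1.5625 in². φR_n = 0.90 × 50 × 1.5625 = 70.3 kips.
Governing: min(120.2, 71.9, 66.4, 70.3) = 66.4 kips → net-section rupture.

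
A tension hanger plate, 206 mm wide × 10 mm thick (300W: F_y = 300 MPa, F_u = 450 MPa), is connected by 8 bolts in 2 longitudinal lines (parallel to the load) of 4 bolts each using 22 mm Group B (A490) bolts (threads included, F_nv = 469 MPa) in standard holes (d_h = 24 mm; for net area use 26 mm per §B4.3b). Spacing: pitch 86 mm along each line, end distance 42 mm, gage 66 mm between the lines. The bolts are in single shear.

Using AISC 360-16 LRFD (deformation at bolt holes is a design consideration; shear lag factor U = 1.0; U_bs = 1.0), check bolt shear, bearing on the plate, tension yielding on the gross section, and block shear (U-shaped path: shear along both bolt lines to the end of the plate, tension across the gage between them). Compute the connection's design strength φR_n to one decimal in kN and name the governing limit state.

Bolt shear: A_b = π(22)²/4 = 380.13 mm². φR_n = 0.75 × 469 × 380.13 × 8 × 1 = 1069.7 kN.
Bearing (10 mm plate, F_u = 450 MPa): end bolts L_c = 42 − 24/2 = 30, R_n = min(1.2×30×10×450, 2.4×22×10×450) = 162 kN/bolt; interior L_c = 86 − 24 = 62, R_n = 237.6 kN/bolt. φR_n = 0.75 × (2×162 + 6×237.6) = 1312.2 kN.
Tension yield (gross): A_g = 206×10 = 2060 mm². φR_n = 0.90 × 300 × 2060 = 556.2 kN.
Block shear: shear path 2×[42+3×86] = 2×300 mm, A_gv = 6000, A_nv = 2×(300 − 3.5×26)×10 = 4180 mm²; tension across gage: (66 − 1×26)×10 = 400 mm². R_n = min(0.6×450×4180, 0.6×300×6000) + 1.0×450×400 = min(1128.6, 1080) + 180 = 1260 kN. φR_n = 0.75 × 1260 = 945.0 kN.
Governing: min(1069.7, 1312.2, 556.2, 945.0) = 556.2 kN → gross-section yield.

556.2 kN (gross-section yield governs)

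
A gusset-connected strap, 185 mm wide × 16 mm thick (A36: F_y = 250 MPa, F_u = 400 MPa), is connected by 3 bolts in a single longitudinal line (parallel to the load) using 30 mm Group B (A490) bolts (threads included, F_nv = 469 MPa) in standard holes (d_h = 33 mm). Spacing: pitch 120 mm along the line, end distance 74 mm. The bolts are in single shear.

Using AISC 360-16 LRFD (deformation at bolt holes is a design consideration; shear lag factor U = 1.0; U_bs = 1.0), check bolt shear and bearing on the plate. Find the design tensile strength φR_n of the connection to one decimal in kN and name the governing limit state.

745.9 kN (bolt shear governs)

Bolt shear: A_b = π(30)²/4 = 706.86 mm². φR_n = 0.75 × 469 × 706.86 × 3 × 1 = 745.9 kN.
Bearing (16 mm plate, F_u = 400 MPa): end bolts L_c = 74 − 33/2 = 57.5, R_n = min(1.2×57.5×16×400, 2.4×30×16×400) = 441.6 kN/bolt; interior L_c = 120 − 33 = 87, R_n = 460.8 kN/bolt. φR_n = 0.75 × (1×441.6 + 2×460.8) = 1022.4 kN.
Governing: min(745.9, 1022.4) = 745.9 kN → bolt shear.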